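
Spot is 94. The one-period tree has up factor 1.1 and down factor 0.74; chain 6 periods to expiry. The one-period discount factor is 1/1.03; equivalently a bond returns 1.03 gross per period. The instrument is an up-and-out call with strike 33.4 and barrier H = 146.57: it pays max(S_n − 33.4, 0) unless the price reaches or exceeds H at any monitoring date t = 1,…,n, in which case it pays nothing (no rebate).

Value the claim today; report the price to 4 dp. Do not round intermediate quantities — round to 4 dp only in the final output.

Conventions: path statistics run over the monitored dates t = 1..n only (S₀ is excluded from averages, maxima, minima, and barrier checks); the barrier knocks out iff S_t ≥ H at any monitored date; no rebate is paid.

Set p* = 0.8056 (from d < R < u); the path-dependent value is the discounted p*-expectation over all price paths.
Enumerate all 2^6 = 64 price paths (U = up ×1.1, D = down ×0.74); each path with k up-moves has probability p*^k·(1−p*)^(6−k).
DDDDDD: M=69.5600, payoff=0.0000, prob=0.000054
UDDDDD: M=103.4000, payoff=0.0000, prob=0.000224
DUDDDD: M=76.5160, payoff=0.0000, prob=0.000224
UUDDDD: M=113.7400, payoff=0.7067, prob=0.000928
DDUDDD: M=69.5600, payoff=0.0000, prob=0.000224
UDUDDD: M=103.4000, payoff=0.7067, prob=0.000928
DUUDDD: M=84.1676, payoff=0.7067, prob=0.000928
UUUDDD: M=125.1140, payoff=17.2992, prob=0.003843
DDDUDD: M=69.5600, payoff=0.0000, prob=0.000224
UDDUDD: M=103.4000, payoff=0.7067, prob=0.000928
DUDUDD: M=76.5160, payoff=0.7067, prob=0.000928
UUDUDD: M=113.7400, payoff=17.2992, prob=0.003843
DDUUDD: M=69.5600, payoff=0.7067, prob=0.000928
UDUUDD: M=103.4000, payoff=17.2992, prob=0.003843
DUUUDD: M=92.5844, payoff=17.2992, prob=0.003843
UUUUDD: M=137.6254, payoff=41.9637, prob=0.015921
DDDDUD: M=69.5600, payoff=0.0000, prob=0.000224
UDDDUD: M=103.4000, payoff=0.7067, prob=0.000928
DUDDUD: M=76.5160, payoff=0.7067, prob=0.000928
UUDDUD: M=113.7400, payoff=17.2992, prob=0.003843
DDUDUD: M=69.5600, payoff=0.7067, prob=0.000928
UDUDUD: M=103.4000, payoff=17.2992, prob=0.003843
DUUDUD: M=84.1676, payoff=17.2992, prob=0.003843
UUUDUD: M=125.1140, payoff=41.9637, prob=0.015921
DDDUUD: M=69.5600, payoff=0.7067, prob=0.000928
UDDUUD: M=103.4000, payoff=17.2992, prob=0.003843
DUDUUD: M=76.5160, payoff=17.2992, prob=0.003843
UUDUUD: M=113.7400, payoff=41.9637, prob=0.015921
DDUUUD: M=69.5600, payoff=17.2992, prob=0.003843
UDUUUD: M=103.4000, payoff=41.9637, prob=0.015921
DUUUUD: M=101.8428, payoff=41.9637, prob=0.015921
UUUUUD: M=151.3879, payoff=0.0000, prob=0.065959
DDDDDU: M=69.5600, payoff=0.0000, prob=0.000224
UDDDDU: M=103.4000, payoff=0.7067, prob=0.000928
DUDDDU: M=76.5160, payoff=0.7067, prob=0.000928
UUDDDU: M=113.7400, payoff=17.2992, prob=0.003843
DDUDDU: M=69.5600, payoff=0.7067, prob=0.000928
UDUDDU: M=103.4000, payoff=17.2992, prob=0.003843
DUUDDU: M=84.1676, payoff=17.2992, prob=0.003843
UUUDDU: M=125.1140, payoff=41.9637, prob=0.015921
DDDUDU: M=69.5600, payoff=0.7067, prob=0.000928
UDDUDU: M=103.4000, payoff=17.2992, prob=0.003843
DUDUDU: M=76.5160, payoff=17.2992, prob=0.003843
UUDUDU: M=113.7400, payoff=41.9637, prob=0.015921
DDUUDU: M=69.5600, payoff=17.2992, prob=0.003843
UDUUDU: M=103.4000, payoff=41.9637, prob=0.015921
DUUUDU: M=92.5844, payoff=41.9637, prob=0.015921
UUUUDU: M=137.6254, payoff=78.6271, prob=0.065959
DDDDUU: M=69.5600, payoff=0.7067, prob=0.000928
UDDDUU: M=103.4000, payoff=17.2992, prob=0.003843
DUDDUU: M=76.5160, payoff=17.2992, prob=0.003843
UUDDUU: M=113.7400, payoff=41.9637, prob=0.015921
DDUDUU: M=69.5600, payoff=17.2992, prob=0.003843
UDUDUU: M=103.4000, payoff=41.9637, prob=0.015921
DUUDUU: M=84.1676, payoff=41.9637, prob=0.015921
UUUDUU: M=125.1140, payoff=78.6271, prob=0.065959
DDDUUU: M=69.5600, payoff=17.2992, prob=0.003843
UDDUUU: M=103.4000, payoff=41.9637, prob=0.015921
DUDUUU: M=76.5160, payoff=41.9637, prob=0.015921
UUDUUU: M=113.7400, payoff=78.6271, prob=0.065959
DDUUUU: M=75.3637, payoff=41.9637, prob=0.015921
UDUUUU: M=112.0271, payoff=78.6271, prob=0.065959
DUUUUU: M=112.0271, payoff=78.6271, prob=0.065959
UUUUUU: M=166.5267, payoff=0.0000, prob=0.273258
Price = Σ prob·payoff / R^6 = 37.291829 / 1.194052 = 31.2313

price = 31.2313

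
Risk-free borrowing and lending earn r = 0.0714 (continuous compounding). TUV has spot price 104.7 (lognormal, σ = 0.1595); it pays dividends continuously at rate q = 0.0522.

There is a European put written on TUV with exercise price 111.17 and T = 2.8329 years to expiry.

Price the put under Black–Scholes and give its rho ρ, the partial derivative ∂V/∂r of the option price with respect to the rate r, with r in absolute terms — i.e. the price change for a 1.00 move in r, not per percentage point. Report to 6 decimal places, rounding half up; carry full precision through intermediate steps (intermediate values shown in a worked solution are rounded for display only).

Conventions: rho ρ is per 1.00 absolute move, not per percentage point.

σ√T = 0.1595·√2.8329 = 0.268458
d₁ = (ln(S/K) + (r−q+σ²/2)T) / (σ√T) = (ln(104.7/111.17) + (0.0714−0.0522+0.1595²/2)·2.8329) / 0.268458 = (-0.059961 + 0.090427) / 0.268458 = 0.113482
d₂ = d₁ − σ√T = 0.113482 − 0.268458 = -0.154976
e^{−rT} = 0.816875
e^{−qT} = 0.862537
N(−d₁) = 0.454824,  N(−d₂) = 0.561580
Put price V = K·e^{−rT}·N(−d₂) − S·e^{−qT}·N(−d₁) = 50.998204 − 41.074097 = 9.924106
ρ = −K·T·e^{−rT}·N(−d₂) = -144.472812

price = 9.924106
ρ = -144.472812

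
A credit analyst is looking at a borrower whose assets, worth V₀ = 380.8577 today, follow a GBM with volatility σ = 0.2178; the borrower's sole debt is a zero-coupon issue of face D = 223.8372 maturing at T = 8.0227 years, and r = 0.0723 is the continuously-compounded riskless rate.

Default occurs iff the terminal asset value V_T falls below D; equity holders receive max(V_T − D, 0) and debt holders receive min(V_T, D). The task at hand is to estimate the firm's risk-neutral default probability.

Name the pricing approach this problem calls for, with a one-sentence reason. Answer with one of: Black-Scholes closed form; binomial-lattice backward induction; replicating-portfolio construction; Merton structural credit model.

framework: Merton structural credit model

Key observation: with the firm-asset dynamics (V₀ = 380.8577) and a single zero-coupon liability of face 223.8372 given, debt value, spread, and default probability all derive from the option view of the balance sheet.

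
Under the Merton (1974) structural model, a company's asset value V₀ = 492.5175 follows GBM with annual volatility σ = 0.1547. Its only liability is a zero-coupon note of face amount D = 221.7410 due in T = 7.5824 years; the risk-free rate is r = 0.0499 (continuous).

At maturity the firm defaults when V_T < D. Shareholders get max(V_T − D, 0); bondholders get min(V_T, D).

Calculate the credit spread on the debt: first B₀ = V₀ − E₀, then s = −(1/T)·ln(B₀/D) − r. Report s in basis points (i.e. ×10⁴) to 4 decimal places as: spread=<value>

Apply the equity-as-call identities (strike 221.7410, horizon 7.5824 years):
d₁ = [ln(V₀/D) + (r + σ²/2)T] / (σ√T)
   = [ln(492.5175/221.7410) + (0.0499 + 0.5·0.1547²)·7.5824] / (0.1547·√7.5824)
   = [0.798020 + 0.469093] / 0.425984 = 2.974553
d₂ = d₁ − σ√T = 2.974553 − 0.425984 = 2.548569
N(d₁) = 0.998533,  N(d₂) = 0.994592,  e^(−rT) = 0.684983
E₀ = V₀·N(d₁) − D·e^(−rT)·N(d₂)
   = 492.5175·0.998533 − 221.7410·0.684983·0.994592 = 340.727659
B₀ = V₀ − E₀ = 492.5175 − 340.727659 = 151.789841
spread = −(1/T)·ln(B₀/D) − r = −(1/7.5824)·ln(151.789841/221.7410) − 0.0499 = 0.00008590
in basis points: 0.00008590 × 10⁴ = 0.8590 bp

spread=0.8590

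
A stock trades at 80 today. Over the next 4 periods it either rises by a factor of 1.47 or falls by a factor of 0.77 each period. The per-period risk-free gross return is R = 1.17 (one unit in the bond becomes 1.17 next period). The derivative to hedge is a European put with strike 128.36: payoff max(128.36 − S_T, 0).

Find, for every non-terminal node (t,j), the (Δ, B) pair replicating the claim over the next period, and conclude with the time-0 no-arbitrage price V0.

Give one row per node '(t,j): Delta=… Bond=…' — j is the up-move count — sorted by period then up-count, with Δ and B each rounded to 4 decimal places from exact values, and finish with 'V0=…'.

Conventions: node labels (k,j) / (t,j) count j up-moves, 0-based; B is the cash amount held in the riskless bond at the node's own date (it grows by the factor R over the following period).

Arbitrage-free pricing uses the up-move probability p* = (R−d)/(u−d) = 0.5714, discounting each step at R = 1.17.
Expiry values: V(4,0)=100.2376, V(4,1)=74.6717, V(4,2)=25.8642, V(4,3)=0.0000, V(4,4)=0.0000
  t=3,j=0: stock 36.5226 → up 53.6883 (V=74.6717), down 28.1224 (V=100.2376). Price 73.1868; hedge Δ=-1.0000, bond B=109.7094.
  t=3,j=1: stock 69.7250 → up 102.4958 (V=25.8642), down 53.6883 (V=74.6717). Price 39.9844; hedge Δ=-1.0000, bond B=109.7094.
  t=3,j=2: stock 133.1114 → up 195.6738 (V=0.0000), down 102.4958 (V=25.8642). Price 9.4741; hedge Δ=-0.2776, bond B=46.4229.
  t=3,j=3: stock 254.1218 → up 373.5591 (V=0.0000), down 195.6738 (V=0.0000). Price 0.0000; hedge Δ=0.0000, bond B=0.0000.
  t=2,j=0: stock 47.4320 → up 69.7250 (V=39.9844), down 36.5226 (V=73.1868). Price 46.3367; hedge Δ=-1.0000, bond B=93.7687.
  t=2,j=1: stock 90.5520 → up 133.1114 (V=9.4741), down 69.7250 (V=39.9844). Price 19.2734; hedge Δ=-0.4813, bond B=62.8596.
  t=2,j=2: stock 172.8720 → up 254.1218 (V=0.0000), down 133.1114 (V=9.4741). Price 3.4704; hedge Δ=-0.0783, bond B=17.0047.
  t=1,j=0: stock 61.6000 → up 90.5520 (V=19.2734), down 47.4320 (V=46.3367). Price 26.3863; hedge Δ=-0.6276, bond B=65.0482.
  t=1,j=1: stock 117.6000 → up 172.8720 (V=3.4704), down 90.5520 (V=19.2734). Price 8.7548; hedge Δ=-0.1920, bond B=31.3306.
  t=0,j=0: stock 80.0000 → up 117.6000 (V=8.7548), down 61.6000 (V=26.3863). Price 13.9412; hedge Δ=-0.3148, bond B=39.1290.
As a check, the time-0 holding Δ(0,0)·S0 + B(0,0) comes to 13.9412 — exactly V0.

(0,0): Delta=-0.3148 Bond=39.1290
(1,0): Delta=-0.6276 Bond=65.0482
(1,1): Delta=-0.1920 Bond=31.3306
(2,0): Delta=-1.0000 Bond=93.7687
(2,1): Delta=-0.4813 Bond=62.8596
(2,2): Delta=-0.0783 Bond=17.0047
(3,0): Delta=-1.0000 Bond=109.7094
(3,1): Delta=-1.0000 Bond=109.7094
(3,2): Delta=-0.2776 Bond=46.4229
(3,3): Delta=0.0000 Bond=0.0000
V0=13.9412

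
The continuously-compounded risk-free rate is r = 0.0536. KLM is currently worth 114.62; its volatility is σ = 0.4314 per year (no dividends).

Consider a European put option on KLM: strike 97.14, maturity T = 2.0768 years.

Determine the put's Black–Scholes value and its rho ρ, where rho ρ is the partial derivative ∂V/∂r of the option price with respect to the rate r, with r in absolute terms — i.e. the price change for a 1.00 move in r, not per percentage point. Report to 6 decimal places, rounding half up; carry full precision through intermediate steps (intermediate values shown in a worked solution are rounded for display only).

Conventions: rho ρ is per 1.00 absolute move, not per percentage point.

σ√T = 0.4314·√2.0768 = 0.621695
d₁ = (ln(S/K) + (r+σ²/2)T) / (σ√T) = (ln(114.62/97.14) + (0.0536+0.4314²/2)·2.0768) / 0.621695 = (0.165469 + 0.304569) / 0.621695 = 0.756059
d₂ = d₁ − σ√T = 0.756059 − 0.621695 = 0.134363
e^{−rT} = 0.894656
N(−d₁) = 0.224807,  N(−d₂) = 0.446558
Put price V = K·e^{−rT}·N(−d₂) − S·N(−d₁) = 38.808909 − 25.767381 = 13.041528
ρ = −K·T·e^{−rT}·N(−d₂) = -80.598342

price = 13.041528
ρ = -80.598342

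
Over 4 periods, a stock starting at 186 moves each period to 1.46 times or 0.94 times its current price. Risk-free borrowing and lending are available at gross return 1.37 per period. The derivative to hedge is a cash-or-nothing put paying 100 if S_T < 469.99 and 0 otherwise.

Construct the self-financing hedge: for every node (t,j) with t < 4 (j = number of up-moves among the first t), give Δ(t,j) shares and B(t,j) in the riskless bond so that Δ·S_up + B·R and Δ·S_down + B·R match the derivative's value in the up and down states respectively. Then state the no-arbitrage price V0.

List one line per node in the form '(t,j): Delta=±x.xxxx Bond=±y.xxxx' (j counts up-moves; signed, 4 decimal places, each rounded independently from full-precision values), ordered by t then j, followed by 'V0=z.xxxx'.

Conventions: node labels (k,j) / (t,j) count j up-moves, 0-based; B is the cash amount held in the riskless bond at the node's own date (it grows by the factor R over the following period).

(0,0): Delta=-0.1428 Bond=30.5548
(1,0): Delta=-0.4007 Bond=86.9621
(1,1): Delta=-0.1080 Bond=32.4202
(2,0): Delta=0.0000 Bond=53.2793
(2,1): Delta=-0.4547 Bond=132.9225
(2,2): Delta=-0.0613 Bond=25.8909
(3,0): Delta=0.0000 Bond=72.9927
(3,1): Delta=0.0000 Bond=72.9927
(3,2): Delta=-0.5160 Bond=204.9410
(3,3): Delta=0.0000 Bond=0.0000
V0=4.0011

Risk-neutral probability p* = (R−d)/(u−d) = (1.37−0.94)/(1.46−0.94) = 0.8269.
Terminal payoffs: V(4,0)=100.0000, V(4,1)=100.0000, V(4,2)=100.0000, V(4,3)=0.0000, V(4,4)=0.0000
(3,0): S=154.4886. Δ = (V_up−V_dn)/(S_up−S_dn) = (100.0000−100.0000)/(225.5534−145.2193) = 0.0000. V = [p*·100.0000 + (1−p*)·100.0000]/1.37 = 72.9927. B = V − Δ·S = 72.9927.
(3,1): S=239.9504. Δ = (V_up−V_dn)/(S_up−S_dn) = (100.0000−100.0000)/(350.3276−225.5534) = 0.0000. V = [p*·100.0000 + (1−p*)·100.0000]/1.37 = 72.9927. B = V − Δ·S = 72.9927.
(3,2): S=372.6889. Δ = (V_up−V_dn)/(S_up−S_dn) = (0.0000−100.0000)/(544.1259−350.3276) = -0.5160. V = [p*·0.0000 + (1−p*)·100.0000]/1.37 = 12.6334. B = V − Δ·S = 204.9410.
(3,3): S=578.8573. Δ = (V_up−V_dn)/(S_up−S_dn) = (0.0000−0.0000)/(845.1317−544.1259) = 0.0000. V = [p*·0.0000 + (1−p*)·0.0000]/1.37 = 0.0000. B = V − Δ·S = 0.0000.
(2,0): S=164.3496. Δ = (V_up−V_dn)/(S_up−S_dn) = (72.9927−72.9927)/(239.9504−154.4886) = 0.0000. V = [p*·72.9927 + (1−p*)·72.9927]/1.37 = 53.2793. B = V − Δ·S = 53.2793.
(2,1): S=255.2664. Δ = (V_up−V_dn)/(S_up−S_dn) = (12.6334−72.9927)/(372.6889−239.9504) = -0.4547. V = [p*·12.6334 + (1−p*)·72.9927]/1.37 = 16.8468. B = V − Δ·S = 132.9225.
(2,2): S=396.4776. Δ = (V_up−V_dn)/(S_up−S_dn) = (0.0000−12.6334)/(578.8573−372.6889) = -0.0613. V = [p*·0.0000 + (1−p*)·12.6334]/1.37 = 1.5960. B = V − Δ·S = 25.8909.
(1,0): S=174.8400. Δ = (V_up−V_dn)/(S_up−S_dn) = (16.8468−53.2793)/(255.2664−164.3496) = -0.4007. V = [p*·16.8468 + (1−p*)·53.2793]/1.37 = 16.8996. B = V − Δ·S = 86.9621.
(1,1): S=271.5600. Δ = (V_up−V_dn)/(S_up−S_dn) = (1.5960−16.8468)/(396.4776−255.2664) = -0.1080. V = [p*·1.5960 + (1−p*)·16.8468]/1.37 = 3.0917. B = V − Δ·S = 32.4202.
(0,0): S=186.0000. Δ = (V_up−V_dn)/(S_up−S_dn) = (3.0917−16.8996)/(271.5600−174.8400) = -0.1428. V = [p*·3.0917 + (1−p*)·16.8996]/1.37 = 4.0011. B = V − Δ·S = 30.5548.
Sanity check at the root: Δ(0,0)·S0 + B(0,0) reproduces V0 = 4.0011.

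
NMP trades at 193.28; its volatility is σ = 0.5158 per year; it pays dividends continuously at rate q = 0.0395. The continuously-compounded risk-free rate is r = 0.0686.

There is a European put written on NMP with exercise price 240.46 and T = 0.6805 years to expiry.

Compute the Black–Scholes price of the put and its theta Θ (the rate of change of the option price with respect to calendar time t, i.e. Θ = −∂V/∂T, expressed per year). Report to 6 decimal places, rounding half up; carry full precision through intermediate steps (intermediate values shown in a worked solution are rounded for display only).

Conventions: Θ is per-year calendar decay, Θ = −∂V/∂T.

price = 59.544248
Θ = -15.350731

σ√T = 0.5158·√0.6805 = 0.425496
d₁ = (ln(S/K) + (r−q+σ²/2)T) / (σ√T) = (ln(193.28/240.46) + (0.0686−0.0395+0.5158²/2)·0.6805) / 0.425496 = (-0.218414 + 0.110326) / 0.425496 = -0.254028
d₂ = d₁ − σ√T = -0.254028 − 0.425496 = -0.679524
e^{−rT} = 0.954391
e^{−qT} = 0.973478
N(−d₁) = 0.600263,  N(−d₂) = 0.751597
Put price V = K·e^{−rT}·N(−d₂) − S·e^{−qT}·N(−d₁) = 172.486074 − 112.941826 = 59.544248
φ(d₁) = (1/√(2π))·e^{−d₁²/2} = 0.386276
Θ = −S·e^{−qT}·φ(d₁)·σ/(2√T) − q·S·e^{−qT}·N(−d₁) + r·K·e^{−rT}·N(−d₂) = −22.722074 − 4.461202 + 11.832545 = -15.350731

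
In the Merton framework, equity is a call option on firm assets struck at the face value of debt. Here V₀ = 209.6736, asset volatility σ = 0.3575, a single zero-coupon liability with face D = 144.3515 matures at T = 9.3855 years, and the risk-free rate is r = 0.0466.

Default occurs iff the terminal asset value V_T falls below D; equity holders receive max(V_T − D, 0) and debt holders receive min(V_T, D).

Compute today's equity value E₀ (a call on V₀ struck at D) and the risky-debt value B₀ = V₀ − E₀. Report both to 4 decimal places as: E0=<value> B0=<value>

E0=135.2117 B0=74.4619

Apply the equity-as-call identities (strike 144.3515, horizon 9.3855 years):
d₁ = [ln(V₀/D) + (r + σ²/2)T] / (σ√T)
   = [ln(209.6736/144.3515) + (0.0466 + 0.5·0.3575²)·9.3855] / (0.3575·√9.3855)
   = [0.373301 + 1.037127] / 1.095229 = 1.287793
d₂ = d₁ − σ√T = 1.287793 − 1.095229 = 0.192565
N(d₁) = 0.901091,  N(d₂) = 0.576350,  e^(−rT) = 0.645736
E₀ = V₀·N(d₁) − D·e^(−rT)·N(d₂)
   = 209.6736·0.901091 − 144.3515·0.645736·0.576350 = 135.211693
B₀ = V₀ − E₀ = 209.6736 − 135.211693 = 74.461907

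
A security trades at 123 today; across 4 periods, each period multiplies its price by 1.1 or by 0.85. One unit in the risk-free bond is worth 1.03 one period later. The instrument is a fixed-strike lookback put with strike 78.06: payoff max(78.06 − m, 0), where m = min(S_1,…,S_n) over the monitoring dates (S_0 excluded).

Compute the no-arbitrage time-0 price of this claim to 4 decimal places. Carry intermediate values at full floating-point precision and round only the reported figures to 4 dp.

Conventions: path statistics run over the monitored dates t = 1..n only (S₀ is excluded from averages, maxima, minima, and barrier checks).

price = 0.1111

Set p* = 0.7200 (from d < R < u); the path-dependent value is the discounted p*-expectation over all price paths.
Enumerate all 2^4 = 16 price paths (U = up ×1.1, D = down ×0.85); each path with k up-moves has probability p*^k·(1−p*)^(4−k).
DDDD: m=64.2068, payoff=13.8532, prob=0.006147
UDDD: m=83.0911, payoff=0.0000, prob=0.015805
DUDD: m=83.0911, payoff=0.0000, prob=0.015805
UUDD: m=107.5297, payoff=0.0000, prob=0.040643
DDUD: m=83.0911, payoff=0.0000, prob=0.015805
UDUD: m=107.5297, payoff=0.0000, prob=0.040643
DUUD: m=104.5500, payoff=0.0000, prob=0.040643
UUUD: m=135.3000, payoff=0.0000, prob=0.104509
DDDU: m=75.5374, payoff=2.5226, prob=0.015805
UDDU: m=97.7542, payoff=0.0000, prob=0.040643
DUDU: m=97.7542, payoff=0.0000, prob=0.040643
UUDU: m=126.5055, payoff=0.0000, prob=0.104509
DDUU: m=88.8675, payoff=0.0000, prob=0.040643
UDUU: m=115.0050, payoff=0.0000, prob=0.104509
DUUU: m=104.5500, payoff=0.0000, prob=0.104509
UUUU: m=135.3000, payoff=0.0000, prob=0.268739
Price = Σ prob·payoff / R^4 = 0.125021 / 1.125509 = 0.1111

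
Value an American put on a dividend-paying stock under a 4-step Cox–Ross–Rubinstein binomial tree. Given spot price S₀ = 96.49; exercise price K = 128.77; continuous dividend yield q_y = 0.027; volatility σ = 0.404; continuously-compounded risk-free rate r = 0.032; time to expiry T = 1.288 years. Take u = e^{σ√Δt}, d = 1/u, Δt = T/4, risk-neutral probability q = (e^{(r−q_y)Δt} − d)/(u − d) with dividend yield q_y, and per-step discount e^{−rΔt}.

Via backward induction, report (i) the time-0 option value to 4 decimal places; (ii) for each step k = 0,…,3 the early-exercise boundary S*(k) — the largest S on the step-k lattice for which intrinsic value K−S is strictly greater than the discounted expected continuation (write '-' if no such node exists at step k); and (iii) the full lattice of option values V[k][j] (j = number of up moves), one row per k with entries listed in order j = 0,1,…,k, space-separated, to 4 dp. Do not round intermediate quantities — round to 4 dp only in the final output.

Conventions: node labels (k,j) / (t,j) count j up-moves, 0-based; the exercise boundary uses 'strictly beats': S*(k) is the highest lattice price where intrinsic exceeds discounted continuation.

Δt=0.32200  u=1.25766  d=0.79513  q=0.44642  discount=0.98975
step 4 (expiry): payoffs max(K−S,0) = 90.2014 67.7660 32.2800 0.0000 0.0000
step 3: (k=3,j=0): S=48.5061, K−S=80.2639, hold=79.3638 ⇒ V=80.2639 exercise | (k=3,j=1): S=76.7221, K−S=52.0479, hold=51.3920 ⇒ V=52.0479 exercise | (k=3,j=2): S=121.3513, K−S=7.4187, hold=17.6864 ⇒ V=17.6864 continue | (k=3,j=3): S=191.9412, K−S=0.0000, hold=0.0000 ⇒ V=0.0000 continue  boundary S*=76.7221
step 2: (k=2,j=0): S=61.0040, K−S=67.7660, hold=66.9740 ⇒ V=67.7660 exercise | (k=2,j=1): S=96.4900, K−S=32.2800, hold=36.3319 ⇒ V=36.3319 continue | (k=2,j=2): S=152.6182, K−S=0.0000, hold=9.6904 ⇒ V=9.6904 continue  boundary S*=61.0040
step 1: (k=1,j=0): S=76.7221, K−S=52.0479, hold=53.1823 ⇒ V=53.1823 continue | (k=1,j=1): S=121.3513, K−S=7.4187, hold=24.1881 ⇒ V=24.1881 continue  boundary S*=-
step 0: (k=0,j=0): S=96.4900, K−S=32.2800, hold=39.8262 ⇒ V=39.8262 continue  boundary S*=-

price = 39.8262
boundary = - - 61.0040 76.7221
tree:
39.8262
53.1823 24.1881
67.7660 36.3319 9.6904
80.2639 52.0479 17.6864 0.0000
90.2014 67.7660 32.2800 0.0000 0.0000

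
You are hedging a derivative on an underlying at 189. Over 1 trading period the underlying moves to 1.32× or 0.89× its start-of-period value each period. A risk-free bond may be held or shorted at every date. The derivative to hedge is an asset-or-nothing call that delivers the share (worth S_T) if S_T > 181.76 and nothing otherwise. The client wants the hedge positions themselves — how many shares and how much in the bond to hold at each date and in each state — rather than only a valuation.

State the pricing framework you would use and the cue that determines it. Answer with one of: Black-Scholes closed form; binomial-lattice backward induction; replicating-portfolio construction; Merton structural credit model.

Key observation: what is demanded is not a single number but the (Δ, B) position at each node of the 1.32/0.89 tree starting at 189; constructing those positions is the replicating-portfolio method.

framework: replicating-portfolio construction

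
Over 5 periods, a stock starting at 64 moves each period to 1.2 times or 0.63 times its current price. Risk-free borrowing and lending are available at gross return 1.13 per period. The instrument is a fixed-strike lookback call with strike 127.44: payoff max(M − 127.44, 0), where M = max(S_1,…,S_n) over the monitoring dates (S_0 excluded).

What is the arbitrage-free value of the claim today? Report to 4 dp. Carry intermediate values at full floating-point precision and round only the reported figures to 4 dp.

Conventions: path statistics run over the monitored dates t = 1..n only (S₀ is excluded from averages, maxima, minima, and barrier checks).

With p* = (R−d)/(u−d) = 0.8772, sum probability × payoff across the paths and divide by R^5.
Enumerate all 2^5 = 32 price paths (U = up ×1.2, D = down ×0.63); each path with k up-moves has probability p*^k·(1−p*)^(5−k).
DDDDD: M=40.3200, payoff=0.0000, prob=0.000028
UDDDD: M=76.8000, payoff=0.0000, prob=0.000200
DUDDD: M=48.3840, payoff=0.0000, prob=0.000200
UUDDD: M=92.1600, payoff=0.0000, prob=0.001425
DDUDD: M=40.3200, payoff=0.0000, prob=0.000200
UDUDD: M=76.8000, payoff=0.0000, prob=0.001425
DUUDD: M=58.0608, payoff=0.0000, prob=0.001425
UUUDD: M=110.5920, payoff=0.0000, prob=0.010180
DDDUD: M=40.3200, payoff=0.0000, prob=0.000200
UDDUD: M=76.8000, payoff=0.0000, prob=0.001425
DUDUD: M=48.3840, payoff=0.0000, prob=0.001425
UUDUD: M=92.1600, payoff=0.0000, prob=0.010180
DDUUD: M=40.3200, payoff=0.0000, prob=0.001425
UDUUD: M=76.8000, payoff=0.0000, prob=0.010180
DUUUD: M=69.6730, payoff=0.0000, prob=0.010180
UUUUD: M=132.7104, payoff=5.2704, prob=0.072712
DDDDU: M=40.3200, payoff=0.0000, prob=0.000200
UDDDU: M=76.8000, payoff=0.0000, prob=0.001425
DUDDU: M=48.3840, payoff=0.0000, prob=0.001425
UUDDU: M=92.1600, payoff=0.0000, prob=0.010180
DDUDU: M=40.3200, payoff=0.0000, prob=0.001425
UDUDU: M=76.8000, payoff=0.0000, prob=0.010180
DUUDU: M=58.0608, payoff=0.0000, prob=0.010180
UUUDU: M=110.5920, payoff=0.0000, prob=0.072712
DDDUU: M=40.3200, payoff=0.0000, prob=0.001425
UDDUU: M=76.8000, payoff=0.0000, prob=0.010180
DUDUU: M=48.3840, payoff=0.0000, prob=0.010180
UUDUU: M=92.1600, payoff=0.0000, prob=0.072712
DDUUU: M=43.8940, payoff=0.0000, prob=0.010180
UDUUU: M=83.6076, payoff=0.0000, prob=0.072712
DUUUU: M=83.6076, payoff=0.0000, prob=0.072712
UUUUU: M=159.2525, payoff=31.8125, prob=0.519369
Price = Σ prob·payoff / R^5 = 16.905625 / 1.842435 = 9.1757

price = 9.1757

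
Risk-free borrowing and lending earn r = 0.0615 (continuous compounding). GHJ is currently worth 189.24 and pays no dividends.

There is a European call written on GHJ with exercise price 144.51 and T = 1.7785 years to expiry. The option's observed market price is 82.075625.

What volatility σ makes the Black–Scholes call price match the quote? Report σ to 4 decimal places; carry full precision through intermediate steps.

sigma = 0.5646

At σ = 0.5646 the Black–Scholes value reproduces the quote:
σ√T = 0.5646·√1.7785 = 0.752953
d₁ = (ln(S/K) + (r+σ²/2)T) / (σ√T) = (ln(189.24/144.51) + (0.0615+0.5646²/2)·1.7785) / 0.752953 = (0.269667 + 0.392847) / 0.752953 = 0.879888
d₂ = d₁ − σ√T = 0.879888 − 0.752953 = 0.126935
e^{−rT} = 0.896392
N(d₁) = 0.810540,  N(d₂) = 0.550504
V = S·N(d₁) − K·e^{−rT}·N(d₂) = 153.386584 − 71.310960 = 82.075625 (matching the quote); vega is positive throughout, so no other σ reproduces this price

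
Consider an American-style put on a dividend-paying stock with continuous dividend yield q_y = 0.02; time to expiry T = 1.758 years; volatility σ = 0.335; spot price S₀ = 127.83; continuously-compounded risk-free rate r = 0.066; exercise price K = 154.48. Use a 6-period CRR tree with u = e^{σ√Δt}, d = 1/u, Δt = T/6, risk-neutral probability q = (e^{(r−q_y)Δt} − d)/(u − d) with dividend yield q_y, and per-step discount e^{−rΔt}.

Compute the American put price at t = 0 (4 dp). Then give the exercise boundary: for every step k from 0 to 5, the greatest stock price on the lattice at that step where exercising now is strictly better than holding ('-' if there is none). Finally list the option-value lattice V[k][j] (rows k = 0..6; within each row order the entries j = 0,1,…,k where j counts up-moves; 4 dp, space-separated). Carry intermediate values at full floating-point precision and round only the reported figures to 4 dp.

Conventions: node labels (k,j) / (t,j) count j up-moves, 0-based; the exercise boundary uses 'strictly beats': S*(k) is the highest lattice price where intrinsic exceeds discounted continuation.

price = 34.4651
boundary = - - 88.9464 106.6303 88.9464 106.6303
tree:
34.4651
48.4128 21.4316
65.5336 32.6567 10.6922
80.2848 47.8497 18.2657 3.2968
92.5895 65.5336 30.2502 6.6165 0.0000
102.8536 80.2848 47.8497 13.2789 0.0000 0.0000
111.4155 92.5895 65.5336 26.6500 0.0000 0.0000 0.0000

Δt=0.29300  u=1.19882  d=0.83416  q=0.49200  discount=0.98085
step 6 (expiry): payoffs max(K−S,0) = 111.4155 92.5895 65.5336 26.6500 0.0000 0.0000 0.0000
step 5: (k=5,j=0): S=51.6264, K−S=102.8536, hold=100.1966 ⇒ V=102.8536 exercise | (k=5,j=1): S=74.1952, K−S=80.2848, hold=77.7596 ⇒ V=80.2848 exercise | (k=5,j=2): S=106.6303, K−S=47.8497, hold=45.5141 ⇒ V=47.8497 exercise | (k=5,j=3): S=153.2445, K−S=1.2355, hold=13.2789 ⇒ V=13.2789 continue | (k=5,j=4): S=220.2366, K−S=0.0000, hold=0.0000 ⇒ V=0.0000 continue | (k=5,j=5): S=316.5148, K−S=0.0000, hold=0.0000 ⇒ V=0.0000 continue  boundary S*=106.6303
step 4: (k=4,j=0): S=61.8905, K−S=92.5895, hold=89.9925 ⇒ V=92.5895 exercise | (k=4,j=1): S=88.9464, K−S=65.5336, hold=63.0947 ⇒ V=65.5336 exercise | (k=4,j=2): S=127.8300, K−S=26.6500, hold=30.2502 ⇒ V=30.2502 continue | (k=4,j=3): S=183.7119, K−S=0.0000, hold=6.6165 ⇒ V=6.6165 continue | (k=4,j=4): S=264.0230, K−S=0.0000, hold=0.0000 ⇒ V=0.0000 continue  boundary S*=88.9464
step 3: (k=3,j=0): S=74.1952, K−S=80.2848, hold=77.7596 ⇒ V=80.2848 exercise | (k=3,j=1): S=106.6303, K−S=47.8497, hold=47.2515 ⇒ V=47.8497 exercise | (k=3,j=2): S=153.2445, K−S=1.2355, hold=18.2657 ⇒ V=18.2657 continue | (k=3,j=3): S=220.2366, K−S=0.0000, hold=3.2968 ⇒ V=3.2968 continue  boundary S*=106.6303
step 2: (k=2,j=0): S=88.9464, K−S=65.5336, hold=63.0947 ⇒ V=65.5336 exercise | (k=2,j=1): S=127.8300, K−S=26.6500, hold=32.6567 ⇒ V=32.6567 continue | (k=2,j=2): S=183.7119, K−S=0.0000, hold=10.6922 ⇒ V=10.6922 continue  boundary S*=88.9464
step 1: (k=1,j=0): S=106.6303, K−S=47.8497, hold=48.4128 ⇒ V=48.4128 continue | (k=1,j=1): S=153.2445, K−S=1.2355, hold=21.4316 ⇒ V=21.4316 continue  boundary S*=-
step 0: (k=0,j=0): S=127.8300, K−S=26.6500, hold=34.4651 ⇒ V=34.4651 continue  boundary S*=-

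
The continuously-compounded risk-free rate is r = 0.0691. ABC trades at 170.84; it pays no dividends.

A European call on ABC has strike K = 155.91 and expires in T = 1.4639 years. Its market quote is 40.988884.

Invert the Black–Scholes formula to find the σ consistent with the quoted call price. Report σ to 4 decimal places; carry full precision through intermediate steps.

At σ = 0.3083 the Black–Scholes value reproduces the quote:
σ√T = 0.3083·√1.4639 = 0.373018
d₁ = (ln(S/K) + (r+σ²/2)T) / (σ√T) = (ln(170.84/155.91) + (0.0691+0.3083²/2)·1.4639) / 0.373018 = (0.091449 + 0.170727) / 0.373018 = 0.702849
d₂ = d₁ − σ√T = 0.702849 − 0.373018 = 0.329832
e^{−rT} = 0.903792
N(d₁) = 0.758925,  N(d₂) = 0.629236
V = S·N(d₁) − K·e^{−rT}·N(d₂) = 129.654768 − 88.665884 = 40.988884 (equal to the quote); since ∂V/∂σ > 0 for all σ, the implied volatility is unique

sigma = 0.3083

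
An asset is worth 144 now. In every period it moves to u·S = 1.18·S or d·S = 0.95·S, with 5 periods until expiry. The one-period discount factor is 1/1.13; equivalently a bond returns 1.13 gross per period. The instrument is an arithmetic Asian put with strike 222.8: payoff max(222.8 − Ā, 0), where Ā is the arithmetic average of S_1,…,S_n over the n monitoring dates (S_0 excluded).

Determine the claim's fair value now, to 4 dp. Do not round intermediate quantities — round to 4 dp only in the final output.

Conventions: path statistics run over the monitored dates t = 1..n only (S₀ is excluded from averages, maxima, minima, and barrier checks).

price = 10.0327

Under the martingale measure an up-move has probability p* = 0.7826; value the claim as the probability-weighted average of per-path payoffs, discounted 5 periods at R = 1.13.
Enumerate all 2^5 = 32 price paths (U = up ×1.18, D = down ×0.95); each path with k up-moves has probability p*^k·(1−p*)^(5−k).
DDDDD: Ā=123.7871, payoff=99.0129, prob=0.000486
UDDDD: Ā=153.7566, payoff=69.0434, prob=0.001748
DUDDD: Ā=147.1326, payoff=75.6674, prob=0.001748
UUDDD: Ā=182.7541, payoff=40.0459, prob=0.006292
DDUDD: Ā=140.8398, payoff=81.9602, prob=0.001748
UDUDD: Ā=174.9378, payoff=47.8622, prob=0.006292
DUUDD: Ā=168.3138, payoff=54.4862, prob=0.006292
UUUDD: Ā=209.0635, payoff=13.7365, prob=0.022653
DDDUD: Ā=134.8616, payoff=87.9384, prob=0.001748
UDDUD: Ā=167.5123, payoff=55.2877, prob=0.006292
DUDUD: Ā=160.8883, payoff=61.9117, prob=0.006292
UUDUD: Ā=199.8402, payoff=22.9598, prob=0.022653
DDUUD: Ā=154.5955, payoff=68.2045, prob=0.006292
UDUUD: Ā=192.0239, payoff=30.7761, prob=0.022653
DUUUD: Ā=185.3999, payoff=37.4001, prob=0.022653
UUUUD: Ā=230.2862, payoff=0.0000, prob=0.081549
DDDDU: Ā=129.1824, payoff=93.6176, prob=0.001748
UDDDU: Ā=160.4581, payoff=62.3419, prob=0.006292
DUDDU: Ā=153.8341, payoff=68.9659, prob=0.006292
UUDDU: Ā=191.0781, payoff=31.7219, prob=0.022653
DDUDU: Ā=147.5413, payoff=75.2587, prob=0.006292
UDUDU: Ā=183.2618, payoff=39.5382, prob=0.022653
DUUDU: Ā=176.6378, payoff=46.1622, prob=0.022653
UUUDU: Ā=219.4028, payoff=3.3972, prob=0.081549
DDDUU: Ā=141.5631, payoff=81.2369, prob=0.006292
UDDUU: Ā=175.8363, payoff=46.9637, prob=0.022653
DUDUU: Ā=169.2123, payoff=53.5877, prob=0.022653
UUDUU: Ā=210.1795, payoff=12.6205, prob=0.081549
DDUUU: Ā=162.9195, payoff=59.8805, prob=0.022653
UDUUU: Ā=202.3632, payoff=20.4368, prob=0.081549
DUUUU: Ā=195.7392, payoff=27.0608, prob=0.081549
UUUUU: Ā=243.1287, payoff=0.0000, prob=0.293578
Price = Σ prob·payoff / R^5 = 18.484615 / 1.842435 = 10.0327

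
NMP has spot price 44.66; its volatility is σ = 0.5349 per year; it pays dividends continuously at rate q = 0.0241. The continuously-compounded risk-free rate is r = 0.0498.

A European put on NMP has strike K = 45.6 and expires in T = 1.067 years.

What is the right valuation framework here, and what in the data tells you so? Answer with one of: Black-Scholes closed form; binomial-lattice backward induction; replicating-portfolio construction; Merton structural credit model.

Key observation: the strike-45.6 put on NMP is European-exercise on a continuously-modelled lognormal underlying, so its value is a single closed-form evaluation.

framework: Black-Scholes closed form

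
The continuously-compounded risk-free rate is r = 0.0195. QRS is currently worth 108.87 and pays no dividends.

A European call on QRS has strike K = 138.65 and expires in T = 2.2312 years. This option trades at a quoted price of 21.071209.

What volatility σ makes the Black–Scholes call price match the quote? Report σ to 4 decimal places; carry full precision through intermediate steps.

sigma = 0.4484

At σ = 0.4484 the Black–Scholes value reproduces the quote:
σ√T = 0.4484·√2.2312 = 0.669784
d₁ = (ln(S/K) + (r+σ²/2)T) / (σ√T) = (ln(108.87/138.65) + (0.0195+0.4484²/2)·2.2312) / 0.669784 = (-0.241798 + 0.267814) / 0.669784 = 0.038842
d₂ = d₁ − σ√T = 0.038842 − 0.669784 = -0.630942
e^{−rT} = 0.957425
N(d₁) = 0.515492,  N(d₂) = 0.264039
V = S·N(d₁) − K·e^{−rT}·N(d₂) = 56.121580 − 35.050370 = 21.071209 (equal to the quote); since ∂V/∂σ > 0 for all σ, the implied volatility is unique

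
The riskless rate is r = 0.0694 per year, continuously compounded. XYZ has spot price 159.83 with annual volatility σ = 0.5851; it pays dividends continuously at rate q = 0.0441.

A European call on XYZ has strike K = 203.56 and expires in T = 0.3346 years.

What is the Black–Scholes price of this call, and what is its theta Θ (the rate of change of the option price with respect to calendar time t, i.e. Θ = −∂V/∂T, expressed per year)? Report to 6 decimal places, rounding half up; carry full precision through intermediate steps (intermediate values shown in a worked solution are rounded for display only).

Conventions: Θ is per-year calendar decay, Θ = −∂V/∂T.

σ√T = 0.5851·√0.3346 = 0.338449
d₁ = (ln(S/K) + (r−q+σ²/2)T) / (σ√T) = (ln(159.83/203.56) + (0.0694−0.0441+0.5851²/2)·0.3346) / 0.338449 = (-0.241850 + 0.065739) / 0.338449 = -0.520347
d₂ = d₁ − σ√T = -0.520347 − 0.338449 = -0.858796
e^{−rT} = 0.977046
e^{−qT} = 0.985352
N(d₁) = 0.301411,  N(d₂) = 0.195227
Call price V = S·e^{−qT}·N(d₁) − K·e^{−rT}·N(d₂) = 47.468862 − 38.828134 = 8.640729
φ(d₁) = (1/√(2π))·e^{−d₁²/2} = 0.348430
Θ = −S·e^{−qT}·φ(d₁)·σ/(2√T) + q·S·e^{−qT}·N(d₁) − r·K·e^{−rT}·N(d₂) = −27.752500 + 2.093377 − 2.694672 = -28.353795

price = 8.640729
Θ = -28.353795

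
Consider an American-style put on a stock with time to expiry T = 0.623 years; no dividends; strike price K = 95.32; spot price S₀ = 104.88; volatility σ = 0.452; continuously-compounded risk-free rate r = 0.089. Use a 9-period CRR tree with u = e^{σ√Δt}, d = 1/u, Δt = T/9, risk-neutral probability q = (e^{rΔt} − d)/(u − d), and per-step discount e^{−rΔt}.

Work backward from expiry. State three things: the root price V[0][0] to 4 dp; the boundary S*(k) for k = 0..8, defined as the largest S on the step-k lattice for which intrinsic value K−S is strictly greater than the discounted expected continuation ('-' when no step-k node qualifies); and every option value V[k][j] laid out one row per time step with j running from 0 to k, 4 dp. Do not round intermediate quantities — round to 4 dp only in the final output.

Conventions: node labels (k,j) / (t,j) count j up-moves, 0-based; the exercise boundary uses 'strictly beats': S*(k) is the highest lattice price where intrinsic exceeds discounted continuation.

Δt=0.06922  u=1.12628  d=0.88788  q=0.49623  discount=0.99386
step 9 (expiry): payoffs max(K−S,0) = 59.3559 49.6992 37.4495 21.9106 2.1994 0.0000 0.0000 0.0000 0.0000 0.0000
step 8: (k=8,j=0): S=40.5057, K−S=54.8143, hold=54.2288 ⇒ V=54.8143 exercise | (k=8,j=1): S=51.3819, K−S=43.9381, hold=43.3526 ⇒ V=43.9381 exercise | (k=8,j=2): S=65.1785, K−S=30.1415, hold=29.5560 ⇒ V=30.1415 exercise | (k=8,j=3): S=82.6796, K−S=12.6404, hold=12.0549 ⇒ V=12.6404 exercise | (k=8,j=4): S=104.8800, K−S=0.0000, hold=1.1012 ⇒ V=1.1012 continue | (k=8,j=5): S=133.0414, K−S=0.0000, hold=0.0000 ⇒ V=0.0000 continue | (k=8,j=6): S=168.7644, K−S=0.0000, hold=0.0000 ⇒ V=0.0000 continue | (k=8,j=7): S=214.0794, K−S=0.0000, hold=0.0000 ⇒ V=0.0000 continue | (k=8,j=8): S=271.5620, K−S=0.0000, hold=0.0000 ⇒ V=0.0000 continue  boundary S*=82.6796
step 7: (k=7,j=0): S=45.6208, K−S=49.6992, hold=49.1137 ⇒ V=49.6992 exercise | (k=7,j=1): S=57.8705, K−S=37.4495, hold=36.8640 ⇒ V=37.4495 exercise | (k=7,j=2): S=73.4094, K−S=21.9106, hold=21.3252 ⇒ V=21.9106 exercise | (k=7,j=3): S=93.1206, K−S=2.1994, hold=6.8719 ⇒ V=6.8719 continue | (k=7,j=4): S=118.1244, K−S=0.0000, hold=0.5514 ⇒ V=0.5514 continue | (k=7,j=5): S=149.8421, K−S=0.0000, hold=0.0000 ⇒ V=0.0000 continue | (k=7,j=6): S=190.0763, K−S=0.0000, hold=0.0000 ⇒ V=0.0000 continue | (k=7,j=7): S=241.1138, K−S=0.0000, hold=0.0000 ⇒ V=0.0000 continue  boundary S*=73.4094
step 6: (k=6,j=0): S=51.3819, K−S=43.9381, hold=43.3526 ⇒ V=43.9381 exercise | (k=6,j=1): S=65.1785, K−S=30.1415, hold=29.5560 ⇒ V=30.1415 exercise | (k=6,j=2): S=82.6796, K−S=12.6404, hold=14.3593 ⇒ V=14.3593 continue | (k=6,j=3): S=104.8800, K−S=0.0000, hold=3.7125 ⇒ V=3.7125 continue | (k=6,j=4): S=133.0414, K−S=0.0000, hold=0.2761 ⇒ V=0.2761 continue | (k=6,j=5): S=168.7644, K−S=0.0000, hold=0.0000 ⇒ V=0.0000 continue | (k=6,j=6): S=214.0794, K−S=0.0000, hold=0.0000 ⇒ V=0.0000 continue  boundary S*=65.1785
step 5: (k=5,j=0): S=57.8705, K−S=37.4495, hold=36.8640 ⇒ V=37.4495 exercise | (k=5,j=1): S=73.4094, K−S=21.9106, hold=22.1729 ⇒ V=22.1729 continue | (k=5,j=2): S=93.1206, K−S=2.1994, hold=9.0203 ⇒ V=9.0203 continue | (k=5,j=3): S=118.1244, K−S=0.0000, hold=1.9949 ⇒ V=1.9949 continue | (k=5,j=4): S=149.8421, K−S=0.0000, hold=0.1382 ⇒ V=0.1382 continue | (k=5,j=5): S=190.0763, K−S=0.0000, hold=0.0000 ⇒ V=0.0000 continue  boundary S*=57.8705
step 4: (k=4,j=0): S=65.1785, K−S=30.1415, hold=29.6854 ⇒ V=30.1415 exercise | (k=4,j=1): S=82.6796, K−S=12.6404, hold=15.5502 ⇒ V=15.5502 continue | (k=4,j=2): S=104.8800, K−S=0.0000, hold=5.5002 ⇒ V=5.5002 continue | (k=4,j=3): S=133.0414, K−S=0.0000, hold=1.0670 ⇒ V=1.0670 continue | (k=4,j=4): S=168.7644, K−S=0.0000, hold=0.0692 ⇒ V=0.0692 continue  boundary S*=65.1785
step 3: (k=3,j=0): S=73.4094, K−S=21.9106, hold=22.7602 ⇒ V=22.7602 continue | (k=3,j=1): S=93.1206, K−S=2.1994, hold=10.4982 ⇒ V=10.4982 continue | (k=3,j=2): S=118.1244, K−S=0.0000, hold=3.2800 ⇒ V=3.2800 continue | (k=3,j=3): S=149.8421, K−S=0.0000, hold=0.5683 ⇒ V=0.5683 continue  boundary S*=-
step 2: (k=2,j=0): S=82.6796, K−S=12.6404, hold=16.5731 ⇒ V=16.5731 continue | (k=2,j=1): S=104.8800, K−S=0.0000, hold=6.8739 ⇒ V=6.8739 continue | (k=2,j=2): S=133.0414, K−S=0.0000, hold=1.9225 ⇒ V=1.9225 continue  boundary S*=-
step 1: (k=1,j=0): S=93.1206, K−S=2.1994, hold=11.6879 ⇒ V=11.6879 continue | (k=1,j=1): S=118.1244, K−S=0.0000, hold=4.3898 ⇒ V=4.3898 continue  boundary S*=-
step 0: (k=0,j=0): S=104.8800, K−S=0.0000, hold=8.0168 ⇒ V=8.0168 continue  boundary S*=-

price = 8.0168
boundary = - - - - 65.1785 57.8705 65.1785 73.4094 82.6796
tree:
8.0168
11.6879 4.3898
16.5731 6.8739 1.9225
22.7602 10.4982 3.2800 0.5683
30.1415 15.5502 5.5002 1.0670 0.0692
37.4495 22.1729 9.0203 1.9949 0.1382 0.0000
43.9381 30.1415 14.3593 3.7125 0.2761 0.0000 0.0000
49.6992 37.4495 21.9106 6.8719 0.5514 0.0000 0.0000 0.0000
54.8143 43.9381 30.1415 12.6404 1.1012 0.0000 0.0000 0.0000 0.0000
59.3559 49.6992 37.4495 21.9106 2.1994 0.0000 0.0000 0.0000 0.0000 0.0000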